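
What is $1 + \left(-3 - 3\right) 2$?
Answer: $-11$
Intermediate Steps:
$1 + \left(-3 - 3\right) 2 = 1 - 12 = -11$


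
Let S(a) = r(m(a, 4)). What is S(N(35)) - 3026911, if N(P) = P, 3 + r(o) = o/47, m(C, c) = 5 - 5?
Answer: -3026914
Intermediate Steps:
m(C, c) = 0
r(o) = -3 + o/47
S(a) = -3 (S(a) = -3 + (1/47)*0 = -3 + 0 = -3)
S(N(35)) - 3026911 = -3 - 3026911 = -3026914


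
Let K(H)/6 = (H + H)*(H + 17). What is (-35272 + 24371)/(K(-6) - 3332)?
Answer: 10901/4124 ≈ 2.6433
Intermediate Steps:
K(H) = 12*H*(17 + H) (K(H) = 6*((H + H)*(H + 17)) = 6*((2*H)*(17 + H)) = 6*(2*H*(17 + H)) = 12*H*(17 + H))
(-35272 + 24371)/(K(-6) - 3332) = (-35272 + 24371)/(12*(-6)*(17 - 6) - 3332) = -10901/(12*(-6)*11 - 3332) = -10901/(-792 - 3332) = -10901/(-4124) = -10901*(-1/4124) = 10901/4124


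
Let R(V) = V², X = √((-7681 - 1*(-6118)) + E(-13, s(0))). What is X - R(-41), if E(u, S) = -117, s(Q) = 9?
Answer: -1681 + 4*I*√105 ≈ -1681.0 + 40.988*I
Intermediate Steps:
X = 4*I*√105 (X = √((-7681 - 1*(-6118)) - 117) = √((-7681 + 6118) - 117) = √(-1563 - 117) = √(-1680) = 4*I*√105 ≈ 40.988*I)
X - R(-41) = 4*I*√105 - 1*(-41)² = 4*I*√105 - 1*1681 = 4*I*√105 - 1681 = -1681 + 4*I*√105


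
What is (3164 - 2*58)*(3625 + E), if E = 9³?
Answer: 13270992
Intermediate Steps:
E = 729
(3164 - 2*58)*(3625 + E) = (3164 - 2*58)*(3625 + 729) = (3164 - 116)*4354 = 3048*4354 = 13270992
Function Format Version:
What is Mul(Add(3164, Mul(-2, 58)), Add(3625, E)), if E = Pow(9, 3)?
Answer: 13270992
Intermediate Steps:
E = 729
Mul(Add(3164, Mul(-2, 58)), Add(3625, E)) = Mul(Add(3164, Mul(-2, 58)), Add(3625, 729)) = Mul(Add(3164, -116), 4354) = Mul(3048, 4354) = 13270992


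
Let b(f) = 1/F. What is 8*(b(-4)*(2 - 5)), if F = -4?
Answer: 6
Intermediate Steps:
b(f) = -¼ (b(f) = 1/(-4) = -¼)
8*(b(-4)*(2 - 5)) = 8*(-(2 - 5)/4) = 8*(-¼*(-3)) = 8*(¾) = 6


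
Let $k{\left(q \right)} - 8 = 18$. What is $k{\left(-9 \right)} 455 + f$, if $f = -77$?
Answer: $11753$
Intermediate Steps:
$k{\left(q \right)} = 26$ ($k{\left(q \right)} = 8 + 18 = 26$)
$k{\left(-9 \right)} 455 + f = 26 \cdot 455 - 77 = 11830 - 77 = 11753$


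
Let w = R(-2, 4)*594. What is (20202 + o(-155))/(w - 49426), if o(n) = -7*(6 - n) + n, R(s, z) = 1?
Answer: -2365/6104 ≈ -0.38745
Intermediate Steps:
o(n) = -42 + 8*n (o(n) = (-42 + 7*n) + n = -42 + 8*n)
w = 594 (w = 1*594 = 594)
(20202 + o(-155))/(w - 49426) = (20202 + (-42 + 8*(-155)))/(594 - 49426) = (20202 + (-42 - 1240))/(-48832) = (20202 - 1282)*(-1/48832) = 18920*(-1/48832) = -2365/6104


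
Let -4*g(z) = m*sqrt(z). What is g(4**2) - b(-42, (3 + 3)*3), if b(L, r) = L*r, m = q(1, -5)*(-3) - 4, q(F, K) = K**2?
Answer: 835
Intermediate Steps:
m = -79 (m = (-5)**2*(-3) - 4 = 25*(-3) - 4 = -75 - 4 = -79)
g(z) = 79*sqrt(z)/4 (g(z) = -(-79)*sqrt(z)/4 = 79*sqrt(z)/4)
g(4**2) - b(-42, (3 + 3)*3) = 79*sqrt(4**2)/4 - (-42)*(3 + 3)*3 = 79*sqrt(16)/4 - (-42)*6*3 = (79/4)*4 - (-42)*18 = 79 - 1*(-756) = 79 + 756 = 835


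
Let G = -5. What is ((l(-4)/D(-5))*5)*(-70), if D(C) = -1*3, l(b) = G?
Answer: -1750/3 ≈ -583.33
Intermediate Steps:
l(b) = -5
D(C) = -3
((l(-4)/D(-5))*5)*(-70) = (-5/(-3)*5)*(-70) = (-5*(-1/3)*5)*(-70) = ((5/3)*5)*(-70) = (25/3)*(-70) = -1750/3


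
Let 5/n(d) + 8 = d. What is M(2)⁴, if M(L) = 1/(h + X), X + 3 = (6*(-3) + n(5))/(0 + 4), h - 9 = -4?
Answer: 20736/1500625 ≈ 0.013818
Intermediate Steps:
h = 5 (h = 9 - 4 = 5)
n(d) = 5/(-8 + d)
X = -95/12 (X = -3 + (6*(-3) + 5/(-8 + 5))/(0 + 4) = -3 + (-18 + 5/(-3))/4 = -3 + (-18 + 5*(-⅓))*(¼) = -3 + (-18 - 5/3)*(¼) = -3 - 59/3*¼ = -3 - 59/12 = -95/12 ≈ -7.9167)
M(L) = -12/35 (M(L) = 1/(5 - 95/12) = 1/(-35/12) = -12/35)
M(2)⁴ = (-12/35)⁴ = 20736/1500625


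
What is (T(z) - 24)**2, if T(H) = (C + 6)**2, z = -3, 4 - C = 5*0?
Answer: 5776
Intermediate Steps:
C = 4 (C = 4 - 5*0 = 4 - 1*0 = 4 + 0 = 4)
T(H) = 100 (T(H) = (4 + 6)**2 = 10**2 = 100)
(T(z) - 24)**2 = (100 - 24)**2 = 76**2 = 5776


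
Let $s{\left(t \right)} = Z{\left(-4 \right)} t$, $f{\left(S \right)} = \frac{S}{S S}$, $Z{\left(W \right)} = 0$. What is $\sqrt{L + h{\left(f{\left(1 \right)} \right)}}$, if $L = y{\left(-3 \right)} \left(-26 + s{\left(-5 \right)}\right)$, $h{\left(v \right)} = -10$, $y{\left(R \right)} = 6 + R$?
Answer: $2 i \sqrt{22} \approx 9.3808 i$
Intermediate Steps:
$f{\left(S \right)} = \frac{1}{S}$ ($f{\left(S \right)} = \frac{S}{S^{2}} = \frac{1}{S}$)
$s{\left(t \right)} = 0$ ($s{\left(t \right)} = 0 t = 0$)
$L = -78$ ($L = \left(6 - 3\right) \left(-26 + 0\right) = 3 \left(-26\right) = -78$)
$\sqrt{L + h{\left(f{\left(1 \right)} \right)}} = \sqrt{-78 - 10} = \sqrt{-88} = 2 i \sqrt{22}$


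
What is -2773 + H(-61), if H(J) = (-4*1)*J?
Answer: -2529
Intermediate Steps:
H(J) = -4*J
-2773 + H(-61) = -2773 - 4*(-61) = -2773 + 244 = -2529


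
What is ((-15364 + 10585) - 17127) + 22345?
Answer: 439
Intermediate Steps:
((-15364 + 10585) - 17127) + 22345 = (-4779 - 17127) + 22345 = -21906 + 22345 = 439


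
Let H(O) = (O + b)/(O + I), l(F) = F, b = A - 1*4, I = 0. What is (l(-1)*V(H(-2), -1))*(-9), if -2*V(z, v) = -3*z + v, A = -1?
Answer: 207/4 ≈ 51.750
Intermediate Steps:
b = -5 (b = -1 - 1*4 = -1 - 4 = -5)
H(O) = (-5 + O)/O (H(O) = (O - 5)/(O + 0) = (-5 + O)/O)
V(z, v) = -v/2 + 3*z/2 (V(z, v) = -(-3*z + v)/2 = -(v - 3*z)/2 = -v/2 + 3*z/2)
(l(-1)*V(H(-2), -1))*(-9) = -(-½*(-1) + 3*((-5 - 2)/(-2))/2)*(-9) = -(½ + 3*(-½*(-7))/2)*(-9) = -(½ + (3/2)*(7/2))*(-9) = -(½ + 21/4)*(-9) = -1*23/4*(-9) = -23/4*(-9) = 207/4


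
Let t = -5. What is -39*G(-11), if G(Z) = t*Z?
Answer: -2145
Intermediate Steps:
G(Z) = -5*Z
-39*G(-11) = -(-195)*(-11) = -39*55 = -2145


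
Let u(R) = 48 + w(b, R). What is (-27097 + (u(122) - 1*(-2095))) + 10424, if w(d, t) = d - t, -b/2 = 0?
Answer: -14652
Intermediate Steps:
b = 0 (b = -2*0 = 0)
u(R) = 48 - R (u(R) = 48 + (0 - R) = 48 - R)
(-27097 + (u(122) - 1*(-2095))) + 10424 = (-27097 + ((48 - 1*122) - 1*(-2095))) + 10424 = (-27097 + ((48 - 122) + 2095)) + 10424 = (-27097 + (-74 + 2095)) + 10424 = (-27097 + 2021) + 10424 = -25076 + 10424 = -14652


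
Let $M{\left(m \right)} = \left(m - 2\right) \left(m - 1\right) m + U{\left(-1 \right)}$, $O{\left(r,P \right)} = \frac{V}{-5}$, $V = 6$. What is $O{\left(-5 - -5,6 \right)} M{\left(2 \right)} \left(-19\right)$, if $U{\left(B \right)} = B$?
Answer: $- \frac{114}{5} \approx -22.8$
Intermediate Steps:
$O{\left(r,P \right)} = - \frac{6}{5}$ ($O{\left(r,P \right)} = \frac{6}{-5} = 6 \left(- \frac{1}{5}\right) = - \frac{6}{5}$)
$M{\left(m \right)} = -1 + m \left(-1 + m\right) \left(-2 + m\right)$ ($M{\left(m \right)} = \left(m - 2\right) \left(m - 1\right) m - 1 = \left(-2 + m\right) \left(-1 + m\right) m - 1 = \left(-1 + m\right) \left(-2 + m\right) m - 1 = m \left(-1 + m\right) \left(-2 + m\right) - 1 = -1 + m \left(-1 + m\right) \left(-2 + m\right)$)
$O{\left(-5 - -5,6 \right)} M{\left(2 \right)} \left(-19\right) = - \frac{6 \left(-1 + 2^{3} - 3 \cdot 2^{2} + 2 \cdot 2\right)}{5} \left(-19\right) = - \frac{6 \left(-1 + 8 - 12 + 4\right)}{5} \left(-19\right) = \left(- \frac{6}{5}\right) \left(-1\right) \left(-19\right) = \frac{6}{5} \left(-19\right) = - \frac{114}{5}$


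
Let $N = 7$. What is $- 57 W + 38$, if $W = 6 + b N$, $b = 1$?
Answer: $-703$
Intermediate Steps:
$W = 13$ ($W = 6 + 1 \cdot 7 = 6 + 7 = 13$)
$- 57 W + 38 = \left(-57\right) 13 + 38 = -741 + 38 = -703$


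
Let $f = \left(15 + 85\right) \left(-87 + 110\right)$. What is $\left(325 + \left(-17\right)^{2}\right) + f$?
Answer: $2914$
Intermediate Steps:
$f = 2300$ ($f = 100 \cdot 23 = 2300$)
$\left(325 + \left(-17\right)^{2}\right) + f = \left(325 + \left(-17\right)^{2}\right) + 2300 = \left(325 + 289\right) + 2300 = 614 + 2300 = 2914$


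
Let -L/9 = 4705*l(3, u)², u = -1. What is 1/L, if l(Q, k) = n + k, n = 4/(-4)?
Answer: -1/169380 ≈ -5.9039e-6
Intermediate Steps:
n = -1 (n = 4*(-¼) = -1)
l(Q, k) = -1 + k
L = -169380 (L = -42345*(-1 - 1)² = -42345*(-2)² = -42345*4 = -9*18820 = -169380)
1/L = 1/(-169380) = -1/169380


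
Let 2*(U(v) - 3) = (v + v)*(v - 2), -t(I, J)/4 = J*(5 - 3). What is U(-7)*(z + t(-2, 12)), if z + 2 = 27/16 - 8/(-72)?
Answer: -152383/24 ≈ -6349.3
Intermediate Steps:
t(I, J) = -8*J (t(I, J) = -4*J*(5 - 3) = -4*J*2 = -8*J)
z = -29/144 (z = -2 + (27/16 - 8/(-72)) = -2 + (27*(1/16) - 8*(-1/72)) = -2 + (27/16 + 1/9) = -2 + 259/144 = -29/144 ≈ -0.20139)
U(v) = 3 + v*(-2 + v) (U(v) = 3 + ((v + v)*(v - 2))/2 = 3 + ((2*v)*(-2 + v))/2 = 3 + (2*v*(-2 + v))/2 = 3 + v*(-2 + v))
U(-7)*(z + t(-2, 12)) = (3 + (-7)**2 - 2*(-7))*(-29/144 - 8*12) = (3 + 49 + 14)*(-29/144 - 96) = 66*(-13853/144) = -152383/24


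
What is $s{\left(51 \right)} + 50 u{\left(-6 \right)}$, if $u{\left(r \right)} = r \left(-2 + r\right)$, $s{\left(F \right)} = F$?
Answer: $2451$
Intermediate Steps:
$s{\left(51 \right)} + 50 u{\left(-6 \right)} = 51 + 50 \left(- 6 \left(-2 - 6\right)\right) = 51 + 50 \left(\left(-6\right) \left(-8\right)\right) = 51 + 50 \cdot 48 = 51 + 2400 = 2451$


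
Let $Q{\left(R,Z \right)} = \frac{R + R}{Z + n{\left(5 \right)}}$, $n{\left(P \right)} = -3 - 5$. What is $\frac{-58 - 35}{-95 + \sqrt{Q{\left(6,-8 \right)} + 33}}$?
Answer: $\frac{35340}{35971} + \frac{186 \sqrt{129}}{35971} \approx 1.0412$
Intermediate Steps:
$n{\left(P \right)} = -8$
$Q{\left(R,Z \right)} = \frac{2 R}{-8 + Z}$ ($Q{\left(R,Z \right)} = \frac{R + R}{Z - 8} = \frac{2 R}{-8 + Z}$)
$\frac{-58 - 35}{-95 + \sqrt{Q{\left(6,-8 \right)} + 33}} = \frac{-58 - 35}{-95 + \sqrt{2 \cdot 6 \frac{1}{-8 - 8} + 33}} = \frac{-58 - 35}{-95 + \sqrt{2 \cdot 6 \frac{1}{-16} + 33}} = - \frac{93}{-95 + \sqrt{2 \cdot 6 \left(- \frac{1}{16}\right) + 33}} = - \frac{93}{-95 + \sqrt{- \frac{3}{4} + 33}} = - \frac{93}{-95 + \sqrt{\frac{129}{4}}} = - \frac{93}{-95 + \frac{\sqrt{129}}{2}}$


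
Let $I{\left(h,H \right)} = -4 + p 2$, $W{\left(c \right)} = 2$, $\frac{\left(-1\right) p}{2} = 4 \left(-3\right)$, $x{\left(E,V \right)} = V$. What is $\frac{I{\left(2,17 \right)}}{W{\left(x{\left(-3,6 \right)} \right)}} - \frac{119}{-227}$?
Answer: $\frac{5113}{227} \approx 22.524$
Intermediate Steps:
$p = 24$ ($p = - 2 \cdot 4 \left(-3\right) = \left(-2\right) \left(-12\right) = 24$)
$I{\left(h,H \right)} = 44$ ($I{\left(h,H \right)} = -4 + 24 \cdot 2 = -4 + 48 = 44$)
$\frac{I{\left(2,17 \right)}}{W{\left(x{\left(-3,6 \right)} \right)}} - \frac{119}{-227} = \frac{44}{2} - \frac{119}{-227} = 44 \cdot \frac{1}{2} - - \frac{119}{227} = 22 + \frac{119}{227} = \frac{5113}{227}$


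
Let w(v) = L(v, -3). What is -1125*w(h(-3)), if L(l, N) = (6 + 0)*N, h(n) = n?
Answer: 20250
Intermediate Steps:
L(l, N) = 6*N
w(v) = -18 (w(v) = 6*(-3) = -18)
-1125*w(h(-3)) = -1125*(-18) = 20250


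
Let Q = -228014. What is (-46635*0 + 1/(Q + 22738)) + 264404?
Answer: 54275795503/205276 ≈ 2.6440e+5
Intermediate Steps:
(-46635*0 + 1/(Q + 22738)) + 264404 = (-46635*0 + 1/(-228014 + 22738)) + 264404 = (0 + 1/(-205276)) + 264404 = (0 - 1/205276) + 264404 = -1/205276 + 264404 = 54275795503/205276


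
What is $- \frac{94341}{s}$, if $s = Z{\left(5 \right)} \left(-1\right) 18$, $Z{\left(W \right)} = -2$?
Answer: $- \frac{31447}{12} \approx -2620.6$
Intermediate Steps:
$s = 36$ ($s = \left(-2\right) \left(-1\right) 18 = 2 \cdot 18 = 36$)
$- \frac{94341}{s} = - \frac{94341}{36} = \left(-94341\right) \frac{1}{36} = - \frac{31447}{12}$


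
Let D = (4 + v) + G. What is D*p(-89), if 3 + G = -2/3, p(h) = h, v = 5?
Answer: -1424/3 ≈ -474.67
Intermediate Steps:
G = -11/3 (G = -3 - 2/3 = -3 - 2*⅓ = -3 - ⅔ = -11/3 ≈ -3.6667)
D = 16/3 (D = (4 + 5) - 11/3 = 9 - 11/3 = 16/3 ≈ 5.3333)
D*p(-89) = (16/3)*(-89) = -1424/3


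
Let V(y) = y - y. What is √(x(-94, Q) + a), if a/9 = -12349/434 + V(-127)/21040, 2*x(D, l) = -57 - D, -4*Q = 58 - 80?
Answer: 2*I*√2796913/217 ≈ 15.414*I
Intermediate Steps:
Q = 11/2 (Q = -(58 - 80)/4 = -¼*(-22) = 11/2 ≈ 5.5000)
V(y) = 0
x(D, l) = -57/2 - D/2 (x(D, l) = (-57 - D)/2 = -57/2 - D/2)
a = -111141/434 (a = 9*(-12349/434 + 0/21040) = 9*(-12349*1/434 + 0*(1/21040)) = 9*(-12349/434 + 0) = 9*(-12349/434) = -111141/434 ≈ -256.09)
√(x(-94, Q) + a) = √((-57/2 - ½*(-94)) - 111141/434) = √((-57/2 + 47) - 111141/434) = √(37/2 - 111141/434) = √(-51556/217) = 2*I*√2796913/217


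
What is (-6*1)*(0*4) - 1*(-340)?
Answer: 340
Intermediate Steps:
(-6*1)*(0*4) - 1*(-340) = -6*0 + 340 = 0 + 340 = 340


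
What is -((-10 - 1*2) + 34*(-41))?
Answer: 1406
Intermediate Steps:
-((-10 - 1*2) + 34*(-41)) = -((-10 - 2) - 1394) = -(-12 - 1394) = -1*(-1406) = 1406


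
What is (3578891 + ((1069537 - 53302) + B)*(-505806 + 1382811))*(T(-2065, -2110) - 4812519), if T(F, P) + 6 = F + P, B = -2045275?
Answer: 4346925545376560300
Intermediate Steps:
T(F, P) = -6 + F + P (T(F, P) = -6 + (F + P) = -6 + F + P)
(3578891 + ((1069537 - 53302) + B)*(-505806 + 1382811))*(T(-2065, -2110) - 4812519) = (3578891 + ((1069537 - 53302) - 2045275)*(-505806 + 1382811))*((-6 - 2065 - 2110) - 4812519) = (3578891 + (1016235 - 2045275)*877005)*(-4181 - 4812519) = (3578891 - 1029040*877005)*(-4816700) = (3578891 - 902473225200)*(-4816700) = -902469646309*(-4816700) = 4346925545376560300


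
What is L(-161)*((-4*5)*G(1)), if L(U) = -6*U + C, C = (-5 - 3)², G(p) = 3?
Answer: -61800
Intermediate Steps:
C = 64 (C = (-8)² = 64)
L(U) = 64 - 6*U (L(U) = -6*U + 64 = 64 - 6*U)
L(-161)*((-4*5)*G(1)) = (64 - 6*(-161))*(-4*5*3) = (64 + 966)*(-20*3) = 1030*(-60) = -61800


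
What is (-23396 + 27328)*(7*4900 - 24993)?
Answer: 36595124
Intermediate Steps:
(-23396 + 27328)*(7*4900 - 24993) = 3932*(34300 - 24993) = 3932*9307 = 36595124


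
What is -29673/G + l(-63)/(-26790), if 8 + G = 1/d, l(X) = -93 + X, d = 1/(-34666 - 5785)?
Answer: 133541879/180649435 ≈ 0.73923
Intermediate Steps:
d = -1/40451 (d = 1/(-40451) = -1/40451 ≈ -2.4721e-5)
G = -40459 (G = -8 + 1/(-1/40451) = -8 - 40451 = -40459)
-29673/G + l(-63)/(-26790) = -29673/(-40459) + (-93 - 63)/(-26790) = -29673*(-1/40459) - 156*(-1/26790) = 29673/40459 + 26/4465 = 133541879/180649435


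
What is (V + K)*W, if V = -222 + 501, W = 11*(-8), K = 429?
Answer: -62304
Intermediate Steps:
W = -88
V = 279
(V + K)*W = (279 + 429)*(-88) = 708*(-88) = -62304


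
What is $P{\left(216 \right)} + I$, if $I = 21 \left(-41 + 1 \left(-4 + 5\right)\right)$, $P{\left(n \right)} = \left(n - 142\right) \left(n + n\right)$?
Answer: $31128$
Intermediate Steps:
$P{\left(n \right)} = 2 n \left(-142 + n\right)$ ($P{\left(n \right)} = \left(-142 + n\right) 2 n = 2 n \left(-142 + n\right)$)
$I = -840$ ($I = 21 \left(-41 + 1 \cdot 1\right) = 21 \left(-41 + 1\right) = 21 \left(-40\right) = -840$)
$P{\left(216 \right)} + I = 2 \cdot 216 \left(-142 + 216\right) - 840 = 2 \cdot 216 \cdot 74 - 840 = 31968 - 840 = 31128$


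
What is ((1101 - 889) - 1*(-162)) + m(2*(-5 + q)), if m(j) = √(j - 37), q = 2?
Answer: 374 + I*√43 ≈ 374.0 + 6.5574*I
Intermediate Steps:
m(j) = √(-37 + j)
((1101 - 889) - 1*(-162)) + m(2*(-5 + q)) = ((1101 - 889) - 1*(-162)) + √(-37 + 2*(-5 + 2)) = (212 + 162) + √(-37 + 2*(-3)) = 374 + √(-37 - 6) = 374 + √(-43) = 374 + I*√43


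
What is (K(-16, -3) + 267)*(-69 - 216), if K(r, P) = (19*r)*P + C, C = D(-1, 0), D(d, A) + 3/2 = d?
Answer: -670605/2 ≈ -3.3530e+5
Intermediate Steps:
D(d, A) = -3/2 + d
C = -5/2 (C = -3/2 - 1 = -5/2 ≈ -2.5000)
K(r, P) = -5/2 + 19*P*r (K(r, P) = (19*r)*P - 5/2 = 19*P*r - 5/2 = -5/2 + 19*P*r)
(K(-16, -3) + 267)*(-69 - 216) = ((-5/2 + 19*(-3)*(-16)) + 267)*(-69 - 216) = ((-5/2 + 912) + 267)*(-285) = (1819/2 + 267)*(-285) = (2353/2)*(-285) = -670605/2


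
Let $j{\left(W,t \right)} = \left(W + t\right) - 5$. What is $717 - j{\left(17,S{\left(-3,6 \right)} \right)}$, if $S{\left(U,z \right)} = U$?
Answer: $708$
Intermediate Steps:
$j{\left(W,t \right)} = -5 + W + t$
$717 - j{\left(17,S{\left(-3,6 \right)} \right)} = 717 - \left(-5 + 17 - 3\right) = 717 - 9 = 708$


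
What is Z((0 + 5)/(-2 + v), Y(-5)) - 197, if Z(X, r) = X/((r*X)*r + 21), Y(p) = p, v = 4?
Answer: -32894/167 ≈ -196.97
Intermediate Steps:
Z(X, r) = X/(21 + X*r²) (Z(X, r) = X/((X*r)*r + 21) = X/(X*r² + 21) = X/(21 + X*r²))
Z((0 + 5)/(-2 + v), Y(-5)) - 197 = ((0 + 5)/(-2 + 4))/(21 + ((0 + 5)/(-2 + 4))*(-5)²) - 197 = (5/2)/(21 + (5/2)*25) - 197 = (5*(½))/(21 + (5*(½))*25) - 197 = 5/(2*(21 + (5/2)*25)) - 197 = 5/(2*(21 + 125/2)) - 197 = 5/(2*(167/2)) - 197 = (5/2)*(2/167) - 197 = 5/167 - 197 = -32894/167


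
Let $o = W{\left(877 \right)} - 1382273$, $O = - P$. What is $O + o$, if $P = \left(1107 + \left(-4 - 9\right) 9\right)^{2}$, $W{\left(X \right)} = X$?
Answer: $-2361496$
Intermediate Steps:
$P = 980100$ ($P = \left(1107 - 117\right)^{2} = 990^{2} = 980100$)
$O = -980100$ ($O = \left(-1\right) 980100 = -980100$)
$o = -1381396$ ($o = 877 - 1382273 = -1381396$)
$O + o = -980100 - 1381396 = -2361496$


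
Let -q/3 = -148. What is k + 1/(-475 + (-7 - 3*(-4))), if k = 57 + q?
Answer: 235469/470 ≈ 501.00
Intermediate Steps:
q = 444 (q = -3*(-148) = 444)
k = 501 (k = 57 + 444 = 501)
k + 1/(-475 + (-7 - 3*(-4))) = 501 + 1/(-475 + (-7 - 3*(-4))) = 501 + 1/(-475 + (-7 + 12)) = 501 + 1/(-475 + 5) = 501 + 1/(-470) = 501 - 1/470 = 235469/470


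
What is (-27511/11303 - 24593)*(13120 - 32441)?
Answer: 5371280312990/11303 ≈ 4.7521e+8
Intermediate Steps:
(-27511/11303 - 24593)*(13120 - 32441) = (-27511*1/11303 - 24593)*(-19321) = (-27511/11303 - 24593)*(-19321) = -278002190/11303*(-19321) = 5371280312990/11303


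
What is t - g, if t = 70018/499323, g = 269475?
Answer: -134554995407/499323 ≈ -2.6948e+5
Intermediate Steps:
t = 70018/499323 (t = 70018*(1/499323) = 70018/499323 ≈ 0.14023)
t - g = 70018/499323 - 1*269475 = 70018/499323 - 269475 = -134554995407/499323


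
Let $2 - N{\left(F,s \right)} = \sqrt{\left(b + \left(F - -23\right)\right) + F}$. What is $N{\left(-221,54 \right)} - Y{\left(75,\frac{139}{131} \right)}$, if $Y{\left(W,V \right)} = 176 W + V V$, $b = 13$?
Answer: $- \frac{226510199}{17161} - i \sqrt{406} \approx -13199.0 - 20.149 i$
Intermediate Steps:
$Y{\left(W,V \right)} = V^{2} + 176 W$ ($Y{\left(W,V \right)} = 176 W + V^{2} = V^{2} + 176 W$)
$N{\left(F,s \right)} = 2 - \sqrt{36 + 2 F}$ ($N{\left(F,s \right)} = 2 - \sqrt{\left(13 + \left(F - -23\right)\right) + F} = 2 - \sqrt{\left(13 + \left(F + 23\right)\right) + F} = 2 - \sqrt{\left(13 + \left(23 + F\right)\right) + F} = 2 - \sqrt{\left(36 + F\right) + F} = 2 - \sqrt{36 + 2 F}$)
$N{\left(-221,54 \right)} - Y{\left(75,\frac{139}{131} \right)} = \left(2 - \sqrt{36 + 2 \left(-221\right)}\right) - \left(\left(\frac{139}{131}\right)^{2} + 176 \cdot 75\right) = \left(2 - \sqrt{36 - 442}\right) - \left(\left(139 \cdot \frac{1}{131}\right)^{2} + 13200\right) = \left(2 - \sqrt{-406}\right) - \left(\left(\frac{139}{131}\right)^{2} + 13200\right) = \left(2 - i \sqrt{406}\right) - \left(\frac{19321}{17161} + 13200\right) = \left(2 - i \sqrt{406}\right) - \frac{226544521}{17161} = - \frac{226510199}{17161} - i \sqrt{406}$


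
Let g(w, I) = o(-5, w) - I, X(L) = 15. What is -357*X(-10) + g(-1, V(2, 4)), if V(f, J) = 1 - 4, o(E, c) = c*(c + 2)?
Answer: -5353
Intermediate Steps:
o(E, c) = c*(2 + c)
V(f, J) = -3
g(w, I) = -I + w*(2 + w) (g(w, I) = w*(2 + w) - I = -I + w*(2 + w))
-357*X(-10) + g(-1, V(2, 4)) = -357*15 + (-1*(-3) - (2 - 1)) = -5355 + (3 - 1*1) = -5355 + (3 - 1) = -5355 + 2 = -5353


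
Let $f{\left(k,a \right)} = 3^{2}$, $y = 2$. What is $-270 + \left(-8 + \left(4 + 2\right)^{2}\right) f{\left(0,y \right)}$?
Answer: $-18$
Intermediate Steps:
$f{\left(k,a \right)} = 9$
$-270 + \left(-8 + \left(4 + 2\right)^{2}\right) f{\left(0,y \right)} = -270 + \left(-8 + \left(4 + 2\right)^{2}\right) 9 = -270 + \left(-8 + 6^{2}\right) 9 = -270 + \left(-8 + 36\right) 9 = -270 + 28 \cdot 9 = -270 + 252 = -18$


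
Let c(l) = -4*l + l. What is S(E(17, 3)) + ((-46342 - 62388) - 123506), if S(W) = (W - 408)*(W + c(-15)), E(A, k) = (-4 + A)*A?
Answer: -281978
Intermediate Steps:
E(A, k) = A*(-4 + A)
c(l) = -3*l
S(W) = (-408 + W)*(45 + W) (S(W) = (W - 408)*(W - 3*(-15)) = (-408 + W)*(W + 45) = (-408 + W)*(45 + W))
S(E(17, 3)) + ((-46342 - 62388) - 123506) = (-18360 + (17*(-4 + 17))² - 6171*(-4 + 17)) + ((-46342 - 62388) - 123506) = (-18360 + (17*13)² - 6171*13) + (-108730 - 123506) = (-18360 + 221² - 363*221) - 232236 = (-18360 + 48841 - 80223) - 232236 = -49742 - 232236 = -281978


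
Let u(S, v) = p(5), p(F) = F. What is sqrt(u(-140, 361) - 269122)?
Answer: I*sqrt(269117) ≈ 518.76*I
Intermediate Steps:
u(S, v) = 5
sqrt(u(-140, 361) - 269122) = sqrt(5 - 269122) = sqrt(-269117) = I*sqrt(269117)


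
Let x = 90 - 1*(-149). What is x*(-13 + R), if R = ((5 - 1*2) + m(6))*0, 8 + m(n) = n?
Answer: -3107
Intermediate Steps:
m(n) = -8 + n
R = 0 (R = ((5 - 1*2) + (-8 + 6))*0 = ((5 - 2) - 2)*0 = (3 - 2)*0 = 1*0 = 0)
x = 239 (x = 90 + 149 = 239)
x*(-13 + R) = 239*(-13 + 0) = 239*(-13) = -3107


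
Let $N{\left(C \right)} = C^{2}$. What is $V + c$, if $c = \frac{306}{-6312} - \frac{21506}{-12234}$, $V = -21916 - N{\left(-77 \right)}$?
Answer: $- \frac{179173913791}{6435084} \approx -27843.0$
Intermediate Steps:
$V = -27845$ ($V = -21916 - \left(-77\right)^{2} = -21916 - 5929 = -27845$)
$c = \frac{11000189}{6435084}$ ($c = 306 \left(- \frac{1}{6312}\right) - - \frac{10753}{6117} = - \frac{51}{1052} + \frac{10753}{6117} = \frac{11000189}{6435084} \approx 1.7094$)
$V + c = -27845 + \frac{11000189}{6435084} = - \frac{179173913791}{6435084}$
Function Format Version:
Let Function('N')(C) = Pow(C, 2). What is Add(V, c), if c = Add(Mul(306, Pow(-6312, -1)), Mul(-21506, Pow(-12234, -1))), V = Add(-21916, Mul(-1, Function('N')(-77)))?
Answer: Rational(-179173913791, 6435084) ≈ -27843.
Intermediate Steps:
V = -27845 (V = Add(-21916, Mul(-1, Pow(-77, 2))) = Add(-21916, Mul(-1, 5929)) = Add(-21916, -5929) = -27845)
c = Rational(11000189, 6435084) (c = Add(Mul(306, Rational(-1, 6312)), Mul(-21506, Rational(-1, 12234))) = Add(Rational(-51, 1052), Rational(10753, 6117)) = Rational(11000189, 6435084) ≈ 1.7094)
Add(V, c) = Add(-27845, Rational(11000189, 6435084)) = Rational(-179173913791, 6435084)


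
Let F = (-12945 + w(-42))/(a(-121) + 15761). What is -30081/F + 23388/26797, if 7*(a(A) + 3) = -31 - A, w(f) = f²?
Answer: 29663299893056/699106933 ≈ 42430.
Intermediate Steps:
a(A) = -52/7 - A/7 (a(A) = -3 + (-31 - A)/7 = -3 + (-31/7 - A/7) = -52/7 - A/7)
F = -78267/110396 (F = (-12945 + (-42)²)/((-52/7 - ⅐*(-121)) + 15761) = (-12945 + 1764)/((-52/7 + 121/7) + 15761) = -11181/(69/7 + 15761) = -11181/110396/7 = -11181*7/110396 = -78267/110396 ≈ -0.70897)
-30081/F + 23388/26797 = -30081/(-78267/110396) + 23388/26797 = -30081*(-110396/78267) + 23388*(1/26797) = 1106940692/26089 + 23388/26797 = 29663299893056/699106933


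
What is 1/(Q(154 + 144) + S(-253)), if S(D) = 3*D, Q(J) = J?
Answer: -1/461 ≈ -0.0021692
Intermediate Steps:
1/(Q(154 + 144) + S(-253)) = 1/((154 + 144) + 3*(-253)) = 1/(298 - 759) = 1/(-461) = -1/461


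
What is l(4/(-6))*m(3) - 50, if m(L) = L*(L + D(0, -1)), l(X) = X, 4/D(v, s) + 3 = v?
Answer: -160/3 ≈ -53.333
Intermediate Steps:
D(v, s) = 4/(-3 + v)
m(L) = L*(-4/3 + L) (m(L) = L*(L + 4/(-3 + 0)) = L*(L + 4/(-3)) = L*(L + 4*(-⅓)) = L*(L - 4/3) = L*(-4/3 + L))
l(4/(-6))*m(3) - 50 = (4/(-6))*((⅓)*3*(-4 + 3*3)) - 50 = (4*(-⅙))*((⅓)*3*(-4 + 9)) - 50 = -2*3*5/9 - 50 = -⅔*5 - 50 = -10/3 - 50 = -160/3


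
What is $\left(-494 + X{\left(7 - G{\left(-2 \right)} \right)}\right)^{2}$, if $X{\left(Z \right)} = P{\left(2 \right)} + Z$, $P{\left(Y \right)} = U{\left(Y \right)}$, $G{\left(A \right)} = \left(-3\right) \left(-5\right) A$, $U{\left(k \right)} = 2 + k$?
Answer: $205209$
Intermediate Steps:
$G{\left(A \right)} = 15 A$
$P{\left(Y \right)} = 2 + Y$
$X{\left(Z \right)} = 4 + Z$ ($X{\left(Z \right)} = \left(2 + 2\right) + Z = 4 + Z$)
$\left(-494 + X{\left(7 - G{\left(-2 \right)} \right)}\right)^{2} = \left(-494 + \left(4 - \left(-7 + 15 \left(-2\right)\right)\right)\right)^{2} = \left(-494 + \left(4 + \left(7 - -30\right)\right)\right)^{2} = \left(-494 + \left(4 + \left(7 + 30\right)\right)\right)^{2} = \left(-494 + \left(4 + 37\right)\right)^{2} = \left(-494 + 41\right)^{2} = \left(-453\right)^{2} = 205209$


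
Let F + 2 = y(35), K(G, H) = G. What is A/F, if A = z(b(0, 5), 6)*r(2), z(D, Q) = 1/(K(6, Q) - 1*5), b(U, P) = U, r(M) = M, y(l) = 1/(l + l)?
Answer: -140/139 ≈ -1.0072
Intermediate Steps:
y(l) = 1/(2*l)
F = -139/70 (F = -2 + (1/2)/35 = -2 + (1/2)*(1/35) = -2 + 1/70 = -139/70 ≈ -1.9857)
z(D, Q) = 1 (z(D, Q) = 1/(6 - 1*5) = 1/(6 - 5) = 1/1 = 1)
A = 2 (A = 1*2 = 2)
A/F = 2/(-139/70) = 2*(-70/139) = -140/139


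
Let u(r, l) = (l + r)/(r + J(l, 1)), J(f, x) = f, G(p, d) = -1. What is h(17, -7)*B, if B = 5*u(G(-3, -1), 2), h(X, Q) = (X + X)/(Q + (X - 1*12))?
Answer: -85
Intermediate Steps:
u(r, l) = 1 (u(r, l) = (l + r)/(r + l) = (l + r)/(l + r) = 1)
h(X, Q) = 2*X/(-12 + Q + X) (h(X, Q) = (2*X)/(Q + (X - 12)) = (2*X)/(Q + (-12 + X)) = (2*X)/(-12 + Q + X) = 2*X/(-12 + Q + X))
B = 5 (B = 5*1 = 5)
h(17, -7)*B = (2*17/(-12 - 7 + 17))*5 = (2*17/(-2))*5 = (2*17*(-½))*5 = -17*5 = -85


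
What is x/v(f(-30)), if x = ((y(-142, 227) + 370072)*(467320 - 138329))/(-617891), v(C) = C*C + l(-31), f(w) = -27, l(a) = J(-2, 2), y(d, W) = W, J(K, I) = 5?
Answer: -121825038309/453531994 ≈ -268.61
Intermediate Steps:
l(a) = 5
v(C) = 5 + C² (v(C) = C*C + 5 = C² + 5 = 5 + C²)
x = -121825038309/617891 (x = ((227 + 370072)*(467320 - 138329))/(-617891) = (370299*328991)*(-1/617891) = 121825038309*(-1/617891) = -121825038309/617891 ≈ -1.9716e+5)
x/v(f(-30)) = -121825038309/(617891*(5 + (-27)²)) = -121825038309/(617891*(5 + 729)) = -121825038309/617891/734 = -121825038309/617891*1/734 = -121825038309/453531994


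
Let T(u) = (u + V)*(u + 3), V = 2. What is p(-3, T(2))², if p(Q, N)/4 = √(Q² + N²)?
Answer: 6544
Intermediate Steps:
T(u) = (2 + u)*(3 + u) (T(u) = (u + 2)*(u + 3) = (2 + u)*(3 + u))
p(Q, N) = 4*√(N² + Q²) (p(Q, N) = 4*√(Q² + N²) = 4*√(N² + Q²))
p(-3, T(2))² = (4*√((6 + 2² + 5*2)² + (-3)²))² = (4*√((6 + 4 + 10)² + 9))² = (4*√(20² + 9))² = (4*√(400 + 9))² = (4*√409)² = 6544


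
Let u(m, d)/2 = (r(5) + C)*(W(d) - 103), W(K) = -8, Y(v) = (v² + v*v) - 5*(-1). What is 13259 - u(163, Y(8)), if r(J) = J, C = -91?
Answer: -5833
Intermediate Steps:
Y(v) = 5 + 2*v² (Y(v) = (v² + v²) + 5 = 2*v² + 5 = 5 + 2*v²)
u(m, d) = 19092 (u(m, d) = 2*((5 - 91)*(-8 - 103)) = 2*(-86*(-111)) = 2*9546 = 19092)
13259 - u(163, Y(8)) = 13259 - 1*19092 = 13259 - 19092 = -5833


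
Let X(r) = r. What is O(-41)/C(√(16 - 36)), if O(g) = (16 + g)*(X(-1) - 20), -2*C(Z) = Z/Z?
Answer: -1050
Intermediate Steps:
C(Z) = -½ (C(Z) = -Z/(2*Z) = -½*1 = -½)
O(g) = -336 - 21*g (O(g) = (16 + g)*(-1 - 20) = (16 + g)*(-21) = -336 - 21*g)
O(-41)/C(√(16 - 36)) = (-336 - 21*(-41))/(-½) = (-336 + 861)*(-2) = 525*(-2) = -1050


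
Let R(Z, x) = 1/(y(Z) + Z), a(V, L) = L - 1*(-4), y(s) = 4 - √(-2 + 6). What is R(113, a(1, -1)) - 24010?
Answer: -2761149/115 ≈ -24010.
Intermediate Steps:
y(s) = 2 (y(s) = 4 - √4 = 4 - 1*2 = 4 - 2 = 2)
a(V, L) = 4 + L (a(V, L) = L + 4 = 4 + L)
R(Z, x) = 1/(2 + Z)
R(113, a(1, -1)) - 24010 = 1/(2 + 113) - 24010 = 1/115 - 24010 = -2761149/115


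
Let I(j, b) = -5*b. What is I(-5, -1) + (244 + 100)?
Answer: 349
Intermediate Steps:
I(-5, -1) + (244 + 100) = -5*(-1) + (244 + 100) = 5 + 344 = 349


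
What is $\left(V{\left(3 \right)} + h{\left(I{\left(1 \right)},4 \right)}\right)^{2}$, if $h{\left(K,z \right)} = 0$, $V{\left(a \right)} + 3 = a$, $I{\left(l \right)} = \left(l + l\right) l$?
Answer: $0$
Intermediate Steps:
$I{\left(l \right)} = 2 l^{2}$ ($I{\left(l \right)} = 2 l l = 2 l^{2}$)
$V{\left(a \right)} = -3 + a$
$\left(V{\left(3 \right)} + h{\left(I{\left(1 \right)},4 \right)}\right)^{2} = \left(\left(-3 + 3\right) + 0\right)^{2} = \left(0 + 0\right)^{2} = 0^{2} = 0$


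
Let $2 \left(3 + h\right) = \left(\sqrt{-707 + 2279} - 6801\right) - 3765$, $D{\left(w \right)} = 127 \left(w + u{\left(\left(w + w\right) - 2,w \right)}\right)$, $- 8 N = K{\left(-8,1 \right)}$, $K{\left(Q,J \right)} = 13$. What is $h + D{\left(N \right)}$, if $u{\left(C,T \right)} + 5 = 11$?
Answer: $- \frac{37843}{8} + \sqrt{393} \approx -4710.5$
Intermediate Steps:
$u{\left(C,T \right)} = 6$ ($u{\left(C,T \right)} = -5 + 11 = 6$)
$N = - \frac{13}{8}$ ($N = \left(- \frac{1}{8}\right) 13 = - \frac{13}{8} \approx -1.625$)
$D{\left(w \right)} = 762 + 127 w$ ($D{\left(w \right)} = 127 \left(w + 6\right) = 127 \left(6 + w\right) = 762 + 127 w$)
$h = -5286 + \sqrt{393}$ ($h = -3 + \frac{\left(\sqrt{-707 + 2279} - 6801\right) - 3765}{2} = -3 + \frac{\left(\sqrt{1572} - 6801\right) - 3765}{2} = -3 + \frac{\left(2 \sqrt{393} - 6801\right) - 3765}{2} = -3 + \frac{\left(-6801 + 2 \sqrt{393}\right) - 3765}{2} = -3 + \frac{-10566 + 2 \sqrt{393}}{2} = -3 - \left(5283 - \sqrt{393}\right) = -5286 + \sqrt{393} \approx -5266.2$)
$h + D{\left(N \right)} = \left(-5286 + \sqrt{393}\right) + \left(762 + 127 \left(- \frac{13}{8}\right)\right) = \left(-5286 + \sqrt{393}\right) + \left(762 - \frac{1651}{8}\right) = \left(-5286 + \sqrt{393}\right) + \frac{4445}{8} = - \frac{37843}{8} + \sqrt{393}$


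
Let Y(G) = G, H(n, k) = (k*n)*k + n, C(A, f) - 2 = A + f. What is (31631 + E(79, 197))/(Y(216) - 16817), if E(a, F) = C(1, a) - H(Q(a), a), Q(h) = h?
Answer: 461405/16601 ≈ 27.794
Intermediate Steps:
C(A, f) = 2 + A + f (C(A, f) = 2 + (A + f) = 2 + A + f)
H(n, k) = n + n*k**2 (H(n, k) = n*k**2 + n = n + n*k**2)
E(a, F) = 3 + a - a*(1 + a**2) (E(a, F) = (2 + 1 + a) - a*(1 + a**2) = (3 + a) - a*(1 + a**2) = 3 + a - a*(1 + a**2))
(31631 + E(79, 197))/(Y(216) - 16817) = (31631 + (3 - 1*79**3))/(216 - 16817) = (31631 + (3 - 1*493039))/(-16601) = (31631 + (3 - 493039))*(-1/16601) = (31631 - 493036)*(-1/16601) = -461405*(-1/16601) = 461405/16601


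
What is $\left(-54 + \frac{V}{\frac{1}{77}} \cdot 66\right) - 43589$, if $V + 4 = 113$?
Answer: $510295$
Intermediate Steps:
$V = 109$ ($V = -4 + 113 = 109$)
$\left(-54 + \frac{V}{\frac{1}{77}} \cdot 66\right) - 43589 = \left(-54 + \frac{109}{\frac{1}{77}} \cdot 66\right) - 43589 = \left(-54 + 109 \frac{1}{\frac{1}{77}} \cdot 66\right) - 43589 = \left(-54 + 109 \cdot 77 \cdot 66\right) - 43589 = \left(-54 + 8393 \cdot 66\right) - 43589 = \left(-54 + 553938\right) - 43589 = 553884 - 43589 = 510295$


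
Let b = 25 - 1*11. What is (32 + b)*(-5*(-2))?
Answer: 460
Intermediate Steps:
b = 14 (b = 25 - 11 = 14)
(32 + b)*(-5*(-2)) = (32 + 14)*(-5*(-2)) = 46*10 = 460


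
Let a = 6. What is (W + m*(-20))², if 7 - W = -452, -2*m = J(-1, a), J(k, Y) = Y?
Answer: 269361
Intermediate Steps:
m = -3 (m = -½*6 = -3)
W = 459 (W = 7 - 1*(-452) = 7 + 452 = 459)
(W + m*(-20))² = (459 - 3*(-20))² = (459 + 60)² = 519² = 269361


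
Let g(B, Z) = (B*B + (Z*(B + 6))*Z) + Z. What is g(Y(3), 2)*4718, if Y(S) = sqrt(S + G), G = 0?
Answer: 136822 + 18872*sqrt(3) ≈ 1.6951e+5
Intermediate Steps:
Y(S) = sqrt(S) (Y(S) = sqrt(S + 0) = sqrt(S))
g(B, Z) = Z + B**2 + Z**2*(6 + B) (g(B, Z) = (B**2 + (Z*(6 + B))*Z) + Z = (B**2 + Z**2*(6 + B)) + Z = Z + B**2 + Z**2*(6 + B))
g(Y(3), 2)*4718 = (2 + (sqrt(3))**2 + 6*2**2 + sqrt(3)*2**2)*4718 = (2 + 3 + 6*4 + sqrt(3)*4)*4718 = (2 + 3 + 24 + 4*sqrt(3))*4718 = (29 + 4*sqrt(3))*4718 = 136822 + 18872*sqrt(3)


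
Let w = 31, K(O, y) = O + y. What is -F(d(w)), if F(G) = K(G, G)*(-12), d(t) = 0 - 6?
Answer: -144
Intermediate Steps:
d(t) = -6
F(G) = -24*G (F(G) = (G + G)*(-12) = (2*G)*(-12) = -24*G)
-F(d(w)) = -(-24)*(-6) = -1*144 = -144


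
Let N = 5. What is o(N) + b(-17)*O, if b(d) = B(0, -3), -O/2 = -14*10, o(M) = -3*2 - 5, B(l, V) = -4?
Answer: -1131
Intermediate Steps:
o(M) = -11 (o(M) = -6 - 5 = -11)
O = 280 (O = -(-28)*10 = -2*(-140) = 280)
b(d) = -4
o(N) + b(-17)*O = -11 - 4*280 = -11 - 1120 = -1131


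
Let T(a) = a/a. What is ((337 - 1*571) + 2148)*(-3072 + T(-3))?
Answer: -5877894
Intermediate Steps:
T(a) = 1
((337 - 1*571) + 2148)*(-3072 + T(-3)) = ((337 - 1*571) + 2148)*(-3072 + 1) = ((337 - 571) + 2148)*(-3071) = (-234 + 2148)*(-3071) = 1914*(-3071) = -5877894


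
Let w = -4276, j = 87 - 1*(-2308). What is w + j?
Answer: -1881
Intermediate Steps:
j = 2395 (j = 87 + 2308 = 2395)
w + j = -4276 + 2395 = -1881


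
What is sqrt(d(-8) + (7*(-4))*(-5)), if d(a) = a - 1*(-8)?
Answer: 2*sqrt(35) ≈ 11.832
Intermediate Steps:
d(a) = 8 + a (d(a) = a + 8 = 8 + a)
sqrt(d(-8) + (7*(-4))*(-5)) = sqrt((8 - 8) + (7*(-4))*(-5)) = sqrt(0 - 28*(-5)) = sqrt(0 + 140) = sqrt(140) = 2*sqrt(35)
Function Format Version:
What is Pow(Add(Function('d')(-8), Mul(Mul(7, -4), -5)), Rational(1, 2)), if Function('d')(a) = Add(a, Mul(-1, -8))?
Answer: Mul(2, Pow(35, Rational(1, 2))) ≈ 11.832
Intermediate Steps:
Function('d')(a) = Add(8, a) (Function('d')(a) = Add(a, 8) = Add(8, a))
Pow(Add(Function('d')(-8), Mul(Mul(7, -4), -5)), Rational(1, 2)) = Pow(Add(Add(8, -8), Mul(Mul(7, -4), -5)), Rational(1, 2)) = Pow(Add(0, Mul(-28, -5)), Rational(1, 2)) = Pow(Add(0, 140), Rational(1, 2)) = Pow(140, Rational(1, 2)) = Mul(2, Pow(35, Rational(1, 2)))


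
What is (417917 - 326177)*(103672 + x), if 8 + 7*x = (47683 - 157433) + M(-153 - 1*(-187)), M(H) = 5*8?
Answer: 8072936520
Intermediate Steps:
M(H) = 40
x = -15674 (x = -8/7 + ((47683 - 157433) + 40)/7 = -8/7 + (-109750 + 40)/7 = -8/7 + (⅐)*(-109710) = -8/7 - 109710/7 = -15674)
(417917 - 326177)*(103672 + x) = (417917 - 326177)*(103672 - 15674) = 91740*87998 = 8072936520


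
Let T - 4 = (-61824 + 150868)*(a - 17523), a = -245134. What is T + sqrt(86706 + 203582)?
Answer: -23388029904 + 4*sqrt(18143) ≈ -2.3388e+10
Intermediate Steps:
T = -23388029904 (T = 4 + (-61824 + 150868)*(-245134 - 17523) = 4 + 89044*(-262657) = 4 - 23388029908 = -23388029904)
T + sqrt(86706 + 203582) = -23388029904 + sqrt(86706 + 203582) = -23388029904 + sqrt(290288) = -23388029904 + 4*sqrt(18143)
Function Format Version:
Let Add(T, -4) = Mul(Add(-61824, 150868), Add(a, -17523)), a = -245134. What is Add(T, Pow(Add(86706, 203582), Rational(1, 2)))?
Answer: Add(-23388029904, Mul(4, Pow(18143, Rational(1, 2)))) ≈ -2.3388e+10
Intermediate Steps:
T = -23388029904 (T = Add(4, Mul(Add(-61824, 150868), Add(-245134, -17523))) = Add(4, Mul(89044, -262657)) = Add(4, -23388029908) = -23388029904)
Add(T, Pow(Add(86706, 203582), Rational(1, 2))) = Add(-23388029904, Pow(Add(86706, 203582), Rational(1, 2))) = Add(-23388029904, Pow(290288, Rational(1, 2))) = Add(-23388029904, Mul(4, Pow(18143, Rational(1, 2))))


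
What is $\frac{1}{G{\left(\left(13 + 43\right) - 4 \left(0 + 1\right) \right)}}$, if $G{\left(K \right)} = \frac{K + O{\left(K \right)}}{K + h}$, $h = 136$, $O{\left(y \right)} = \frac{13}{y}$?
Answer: $\frac{752}{209} \approx 3.5981$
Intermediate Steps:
$G{\left(K \right)} = \frac{K + \frac{13}{K}}{136 + K}$ ($G{\left(K \right)} = \frac{K + \frac{13}{K}}{K + 136} = \frac{K + \frac{13}{K}}{136 + K}$)
$\frac{1}{G{\left(\left(13 + 43\right) - 4 \left(0 + 1\right) \right)}} = \frac{1}{\frac{1}{\left(13 + 43\right) - 4 \left(0 + 1\right)} \frac{1}{136 + \left(\left(13 + 43\right) - 4 \left(0 + 1\right)\right)} \left(13 + \left(\left(13 + 43\right) - 4 \left(0 + 1\right)\right)^{2}\right)} = \frac{1}{\frac{1}{56 - 4} \frac{1}{136 + \left(56 - 4\right)} \left(13 + \left(56 - 4\right)^{2}\right)} = \frac{1}{\frac{1}{52} \frac{1}{136 + 52} \left(13 + 52^{2}\right)} = \frac{1}{\frac{1}{52} \cdot \frac{1}{188} \left(13 + 2704\right)} = \frac{1}{\frac{1}{52} \cdot \frac{1}{188} \cdot 2717} = \frac{1}{\frac{209}{752}} = \frac{752}{209}$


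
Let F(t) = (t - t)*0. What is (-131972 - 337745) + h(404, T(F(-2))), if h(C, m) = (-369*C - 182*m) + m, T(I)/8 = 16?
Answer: -641961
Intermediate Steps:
F(t) = 0 (F(t) = 0*0 = 0)
T(I) = 128 (T(I) = 8*16 = 128)
h(C, m) = -369*C - 181*m
(-131972 - 337745) + h(404, T(F(-2))) = (-131972 - 337745) + (-369*404 - 181*128) = -469717 + (-149076 - 23168) = -469717 - 172244 = -641961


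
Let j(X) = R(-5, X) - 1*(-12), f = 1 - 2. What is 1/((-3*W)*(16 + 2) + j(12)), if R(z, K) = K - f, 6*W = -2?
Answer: 1/43 ≈ 0.023256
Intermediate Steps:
W = -⅓ (W = (⅙)*(-2) = -⅓ ≈ -0.33333)
f = -1
R(z, K) = 1 + K (R(z, K) = K - 1*(-1) = K + 1 = 1 + K)
j(X) = 13 + X (j(X) = (1 + X) - 1*(-12) = (1 + X) + 12 = 13 + X)
1/((-3*W)*(16 + 2) + j(12)) = 1/((-3*(-⅓))*(16 + 2) + (13 + 12)) = 1/(1*18 + 25) = 1/(18 + 25) = 1/43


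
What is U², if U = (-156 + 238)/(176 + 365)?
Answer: 6724/292681 ≈ 0.022974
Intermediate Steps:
U = 82/541 ≈ 0.15157
U² = (82/541)² = 6724/292681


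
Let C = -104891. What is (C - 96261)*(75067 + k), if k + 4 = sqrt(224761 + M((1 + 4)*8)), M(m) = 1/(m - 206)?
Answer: -15099072576 - 502880*sqrt(247740558)/83 ≈ -1.5194e+10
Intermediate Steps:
M(m) = 1/(-206 + m)
k = -4 + 5*sqrt(247740558)/166 (k = -4 + sqrt(224761 + 1/(-206 + (1 + 4)*8)) = -4 + sqrt(224761 + 1/(-206 + 5*8)) = -4 + sqrt(224761 + 1/(-206 + 40)) = -4 + sqrt(224761 + 1/(-166)) = -4 + sqrt(224761 - 1/166) = -4 + sqrt(37310325/166) = -4 + 5*sqrt(247740558)/166 ≈ 470.09)
(C - 96261)*(75067 + k) = (-104891 - 96261)*(75067 + (-4 + 5*sqrt(247740558)/166)) = -201152*(75063 + 5*sqrt(247740558)/166) = -15099072576 - 502880*sqrt(247740558)/83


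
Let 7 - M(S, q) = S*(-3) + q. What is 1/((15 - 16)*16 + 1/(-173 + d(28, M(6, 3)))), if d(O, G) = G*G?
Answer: -311/4975 ≈ -0.062513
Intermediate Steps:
M(S, q) = 7 - q + 3*S (M(S, q) = 7 - (S*(-3) + q) = 7 - (-3*S + q) = 7 - (q - 3*S) = 7 + (-q + 3*S) = 7 - q + 3*S)
d(O, G) = G²
1/((15 - 16)*16 + 1/(-173 + d(28, M(6, 3)))) = 1/((15 - 16)*16 + 1/(-173 + (7 - 1*3 + 3*6)²)) = 1/(-1*16 + 1/(-173 + (7 - 3 + 18)²)) = 1/(-16 + 1/(-173 + 22²)) = 1/(-16 + 1/(-173 + 484)) = 1/(-16 + 1/311) = 1/(-4975/311) = -311/4975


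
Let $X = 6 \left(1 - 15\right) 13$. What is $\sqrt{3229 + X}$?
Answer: $\sqrt{2137} \approx 46.228$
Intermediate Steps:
$X = -1092$ ($X = 6 \left(-14\right) 13 = \left(-84\right) 13 = -1092$)
$\sqrt{3229 + X} = \sqrt{3229 - 1092} = \sqrt{2137}$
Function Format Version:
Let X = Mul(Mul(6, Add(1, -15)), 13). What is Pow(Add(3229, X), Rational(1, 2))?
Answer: Pow(2137, Rational(1, 2)) ≈ 46.228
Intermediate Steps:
X = -1092 (X = Mul(Mul(6, -14), 13) = Mul(-84, 13) = -1092)
Pow(Add(3229, X), Rational(1, 2)) = Pow(Add(3229, -1092), Rational(1, 2)) = Pow(2137, Rational(1, 2))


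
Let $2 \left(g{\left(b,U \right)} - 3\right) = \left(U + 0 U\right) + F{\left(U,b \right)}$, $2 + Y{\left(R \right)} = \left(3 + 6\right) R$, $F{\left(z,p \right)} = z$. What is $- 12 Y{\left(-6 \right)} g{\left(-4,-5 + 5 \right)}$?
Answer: $2016$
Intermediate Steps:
$Y{\left(R \right)} = -2 + 9 R$ ($Y{\left(R \right)} = -2 + \left(3 + 6\right) R = -2 + 9 R$)
$g{\left(b,U \right)} = 3 + U$ ($g{\left(b,U \right)} = 3 + \frac{\left(U + 0 U\right) + U}{2} = 3 + \frac{\left(U + 0\right) + U}{2} = 3 + \frac{U + U}{2} = 3 + \frac{2 U}{2} = 3 + U$)
$- 12 Y{\left(-6 \right)} g{\left(-4,-5 + 5 \right)} = - 12 \left(-2 + 9 \left(-6\right)\right) \left(3 + \left(-5 + 5\right)\right) = - 12 \left(-2 - 54\right) \left(3 + 0\right) = \left(-12\right) \left(-56\right) 3 = 672 \cdot 3 = 2016$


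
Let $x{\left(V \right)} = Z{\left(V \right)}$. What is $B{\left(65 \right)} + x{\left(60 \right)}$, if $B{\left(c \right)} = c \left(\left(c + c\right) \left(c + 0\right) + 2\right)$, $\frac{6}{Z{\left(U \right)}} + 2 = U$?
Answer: $\frac{15932023}{29} \approx 5.4938 \cdot 10^{5}$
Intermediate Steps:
$Z{\left(U \right)} = \frac{6}{-2 + U}$
$x{\left(V \right)} = \frac{6}{-2 + V}$
$B{\left(c \right)} = c \left(2 + 2 c^{2}\right)$ ($B{\left(c \right)} = c \left(2 c c + 2\right) = c \left(2 c^{2} + 2\right) = c \left(2 + 2 c^{2}\right)$)
$B{\left(65 \right)} + x{\left(60 \right)} = 2 \cdot 65 \left(1 + 65^{2}\right) + \frac{6}{-2 + 60} = 2 \cdot 65 \left(1 + 4225\right) + \frac{6}{58} = 2 \cdot 65 \cdot 4226 + 6 \cdot \frac{1}{58} = 549380 + \frac{3}{29} = \frac{15932023}{29}$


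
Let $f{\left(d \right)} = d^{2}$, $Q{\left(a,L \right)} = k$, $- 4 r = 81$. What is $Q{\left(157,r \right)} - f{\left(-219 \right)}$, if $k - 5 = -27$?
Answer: $-47983$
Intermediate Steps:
$k = -22$ ($k = 5 - 27 = -22$)
$r = - \frac{81}{4}$ ($r = \left(- \frac{1}{4}\right) 81 = - \frac{81}{4} \approx -20.25$)
$Q{\left(a,L \right)} = -22$
$Q{\left(157,r \right)} - f{\left(-219 \right)} = -22 - \left(-219\right)^{2} = -22 - 47961 = -47983$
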